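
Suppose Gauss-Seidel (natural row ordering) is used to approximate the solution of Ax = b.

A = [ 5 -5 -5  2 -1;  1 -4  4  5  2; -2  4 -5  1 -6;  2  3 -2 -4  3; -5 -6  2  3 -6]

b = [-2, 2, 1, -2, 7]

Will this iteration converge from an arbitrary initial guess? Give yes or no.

Diagonal D = diag(5, -4, -5, -4, -6); L, U strict lower/upper.
Gauss-Seidel: T = -(D+L)⁻¹U, row 0 first, T[0,3] = -(2)/(5) = -0.4000; later rows by forward substitution.
  T[0,:] = [+0.0000 +1.0000 +1.0000 -0.4000 +0.2000]
  T[1,:] = [+0.0000 +0.2500 +1.2500 +1.1500 +0.5500]
  T[2,:] = [+0.0000 -0.2000 +0.6000 +1.2800 -0.8400]
  T[3,:] = [+0.0000 +0.7875 +1.1375 +0.0225 +1.6825]
  T[4,:] = [+0.0000 -0.7563 -1.3146 -0.3787 -0.1554]
moduli |λ_i(T)| = 1.5540, 1.2340, 1.2340, 0.0528, 0.0000.
spectral radius ρ = 1.5540; 1.5540 > 1 ⇒ diverges.

no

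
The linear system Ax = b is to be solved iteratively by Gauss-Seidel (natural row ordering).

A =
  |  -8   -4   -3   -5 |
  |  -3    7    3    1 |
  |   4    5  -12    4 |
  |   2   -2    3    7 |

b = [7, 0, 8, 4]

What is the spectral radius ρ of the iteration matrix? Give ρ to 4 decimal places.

0.6157

Let D = diag(-8, 7, -12, 7); L, U the strict triangles.
GS T = -(D+L)⁻¹U: row 0 first, T[0,3] = -(-5)/(-8) = -0.6250; later rows by forward substitution.
  T[0,:] = [+0.0000 -0.5000 -0.3750 -0.6250]
  T[1,:] = [+0.0000 -0.2143 -0.5893 -0.4107]
  T[2,:] = [+0.0000 -0.2560 -0.3705 -0.0461]
  T[3,:] = [+0.0000 +0.1913 +0.0976 +0.0810]
|roots of det(T-λI)|: 0.6157, 0.1821, 0.1821, 0.0000.
ρ = 0.6157; 0.6157 < 1: convergent.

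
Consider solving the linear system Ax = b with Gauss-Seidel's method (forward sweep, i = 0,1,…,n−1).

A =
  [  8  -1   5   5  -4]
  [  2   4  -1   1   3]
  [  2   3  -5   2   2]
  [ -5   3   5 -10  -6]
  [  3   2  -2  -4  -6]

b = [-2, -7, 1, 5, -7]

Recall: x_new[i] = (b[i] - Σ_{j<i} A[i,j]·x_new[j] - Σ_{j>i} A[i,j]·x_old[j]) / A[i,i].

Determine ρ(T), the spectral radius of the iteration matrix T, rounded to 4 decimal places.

1.4408

A = D + L + U where D = diag(8, 4, -5, -10, -6).
T_GS = -(D+L)⁻¹U: row 0 first, T[0,3] = -(5)/(8) = -0.6250; later rows by forward substitution.
  T[0,:] = [+0.0000 +0.1250 -0.6250 -0.6250 +0.5000]
  T[1,:] = [+0.0000 -0.0625 +0.5625 +0.0625 -1.0000]
  T[2,:] = [+0.0000 +0.0125 +0.0875 +0.1875 -0.0000]
  T[3,:] = [+0.0000 -0.0750 +0.5250 +0.4250 -1.1500]
  T[4,:] = [+0.0000 +0.0875 -0.5042 -0.6375 +0.6833]
|λ(T)| sorted: 1.4408, 0.1906, 0.1906, 0.0716, 0.0000.
ρ = 1.4408; 1.4408 > 1 ⇒ diverges.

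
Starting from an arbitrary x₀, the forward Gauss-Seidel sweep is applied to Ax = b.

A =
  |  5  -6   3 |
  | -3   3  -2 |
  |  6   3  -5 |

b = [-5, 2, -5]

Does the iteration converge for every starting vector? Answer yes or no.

no

Split A = D + L + U, D = diag(5, 3, -5).
T_GS = -(D+L)⁻¹U: row 0 first, T[0,1] = -(-6)/(5) = +1.2000; later rows by forward substitution.
  T[0,:] = [+0.0000, +1.2000, -0.6000]
  T[1,:] = [+0.0000, +1.2000, +0.0667]
  T[2,:] = [+0.0000, +2.1600, -0.6800]
|eigenvalues of T|: 1.2737, 0.7537, 0.0000.
spectral radius ρ = 1.2737; 1.2737 > 1, so it fails to converge.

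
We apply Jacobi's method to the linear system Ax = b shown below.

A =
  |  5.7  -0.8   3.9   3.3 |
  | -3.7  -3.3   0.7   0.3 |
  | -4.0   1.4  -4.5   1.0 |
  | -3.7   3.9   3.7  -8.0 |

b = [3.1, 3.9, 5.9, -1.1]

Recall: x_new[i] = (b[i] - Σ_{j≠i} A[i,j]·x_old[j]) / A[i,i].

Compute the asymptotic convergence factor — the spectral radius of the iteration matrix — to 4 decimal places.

1.3085

Split A = D + L + U, D = diag(5.7, -3.3, -4.5, -8).
Jacobi T = -D⁻¹(L+U): T[2,1] = -(1.4)/(-4.5) = +0.3111; T[2,2] = 0.
  T[0,:] = [+0.0000, +0.1404, -0.6842, -0.5789]
  T[1,:] = [-1.1212, +0.0000, +0.2121, +0.0909]
  T[2,:] = [-0.8889, +0.3111, +0.0000, +0.2222]
  T[3,:] = [-0.4625, +0.4875, +0.4625, +0.0000]
|eigenvalues of T|: 1.3085, 0.6701, 0.6701, 0.3437.
ρ(T) = max|λ| = 1.3085; 1.3085 > 1, so it fails to converge.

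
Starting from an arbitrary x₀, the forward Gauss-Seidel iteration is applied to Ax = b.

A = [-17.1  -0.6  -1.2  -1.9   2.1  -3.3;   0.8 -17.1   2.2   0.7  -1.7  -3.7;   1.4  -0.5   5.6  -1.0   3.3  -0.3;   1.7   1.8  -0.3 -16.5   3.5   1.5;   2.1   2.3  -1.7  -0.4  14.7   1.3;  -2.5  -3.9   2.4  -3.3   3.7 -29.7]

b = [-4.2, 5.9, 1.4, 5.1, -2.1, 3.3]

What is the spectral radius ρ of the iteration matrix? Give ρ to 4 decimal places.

0.1780

A = D + L + U where D = diag(-17.1, -17.1, 5.6, -16.5, 14.7, -29.7).
GS T = -(D+L)⁻¹U: row 0 first, T[0,3] = -(-1.9)/(-17.1) = -0.1111; later rows by forward substitution.
  T[0,:] = [+0.0000 -0.0351 -0.0702 -0.1111 +0.1228 -0.1930]
  T[1,:] = [+0.0000 -0.0016 +0.1254 +0.0357 -0.0937 -0.2254]
  T[2,:] = [+0.0000 +0.0086 +0.0287 +0.2095 -0.6284 +0.0817]
  T[3,:] = [+0.0000 -0.0040 +0.0059 -0.0114 +0.2260 +0.0450]
  T[4,:] = [+0.0000 +0.0062 -0.0061 +0.0342 -0.0694 -0.0149]
  T[5,:] = [+0.0000 +0.0051 -0.0097 +0.0271 -0.0826 +0.0456]
|λ(T)| sorted: 0.1780, 0.0606, 0.0590, 0.0590, 0.0339, 0.0000.
spectral radius ρ = 0.1780; 0.1780 < 1: convergent.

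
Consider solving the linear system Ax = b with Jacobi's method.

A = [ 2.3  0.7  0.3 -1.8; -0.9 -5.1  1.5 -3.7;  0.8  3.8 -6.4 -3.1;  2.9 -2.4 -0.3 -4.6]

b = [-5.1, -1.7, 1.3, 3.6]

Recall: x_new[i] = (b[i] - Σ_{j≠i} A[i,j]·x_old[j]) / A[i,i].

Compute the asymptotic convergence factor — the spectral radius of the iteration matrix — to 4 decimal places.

Split A = D + L + U, D = diag(2.3, -5.1, -6.4, -4.6).
Jacobi T = -D⁻¹(L+U): T[1,3] = -(-3.7)/(-5.1) = -0.7255; T[1,1] = 0.
  T[0,:] = [+0.0000 -0.3043 -0.1304 +0.7826]
  T[1,:] = [-0.1765 +0.0000 +0.2941 -0.7255]
  T[2,:] = [+0.1250 +0.5938 +0.0000 -0.4844]
  T[3,:] = [+0.6304 -0.5217 -0.0652 +0.0000]
eigenvalue magnitudes: 1.1807, 0.8001, 0.4397, 0.0592.
spectral radius ρ = 1.1807; 1.1807 > 1: divergent.

1.1807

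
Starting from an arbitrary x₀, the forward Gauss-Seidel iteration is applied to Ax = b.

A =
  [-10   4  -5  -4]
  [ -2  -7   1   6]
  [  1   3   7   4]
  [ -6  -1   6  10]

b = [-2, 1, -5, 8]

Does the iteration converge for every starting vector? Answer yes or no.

Split A = D + L + U, D = diag(-10, -7, 7, 10).
GS T = -(D+L)⁻¹U: row 0 first, T[0,3] = -(-4)/(-10) = -0.4000; later rows by forward substitution.
  T[0,:] = [+0.0000, +0.4000, -0.5000, -0.4000]
  T[1,:] = [+0.0000, -0.1143, +0.2857, +0.9714]
  T[2,:] = [+0.0000, -0.0082, -0.0510, -0.9306]
  T[3,:] = [+0.0000, +0.2335, -0.2408, +0.4155]
|eigenvalues of T|: 0.8348, 0.6223, 0.0377, 0.0000.
ρ = 0.8348; 0.8348 < 1, so it converges for any x₀.

yes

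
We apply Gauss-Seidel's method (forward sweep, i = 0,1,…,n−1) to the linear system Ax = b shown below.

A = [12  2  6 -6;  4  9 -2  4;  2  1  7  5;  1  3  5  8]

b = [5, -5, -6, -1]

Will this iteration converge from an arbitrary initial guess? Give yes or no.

yes

Write A = D+L+U with D = diag(12, 9, 7, 8).
Gauss-Seidel: T = -(D+L)⁻¹U, row 0 first, T[0,2] = -(6)/(12) = -0.5000; later rows by forward substitution.
  T[0,:] = [+0.0000 -0.1667 -0.5000 +0.5000]
  T[1,:] = [+0.0000 +0.0741 +0.4444 -0.6667]
  T[2,:] = [+0.0000 +0.0370 +0.0794 -0.7619]
  T[3,:] = [+0.0000 -0.0301 -0.1538 +0.6637]
moduli |λ_i(T)| = 0.8658, 0.0908, 0.0421, 0.0000.
spectral radius ρ = 0.8658; 0.8658 < 1 ⇒ converges.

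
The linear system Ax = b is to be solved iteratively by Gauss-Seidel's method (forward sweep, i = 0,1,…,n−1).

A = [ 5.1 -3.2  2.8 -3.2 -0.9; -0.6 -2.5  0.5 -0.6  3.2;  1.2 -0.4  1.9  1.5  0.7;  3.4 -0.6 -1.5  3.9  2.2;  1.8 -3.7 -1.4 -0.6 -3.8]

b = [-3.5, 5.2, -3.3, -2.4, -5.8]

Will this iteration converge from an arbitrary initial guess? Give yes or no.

Split A = D + L + U, D = diag(5.1, -2.5, 1.9, 3.9, -3.8).
T_GS = -(D+L)⁻¹U: row 0 first, T[0,4] = -(-0.9)/(5.1) = +0.1765; later rows by forward substitution.
  T[0,:] = [+0.0000  +0.6275  -0.5490  +0.6275  +0.1765]
  T[1,:] = [+0.0000  -0.1506  +0.3318  -0.3906  +1.2376]
  T[2,:] = [+0.0000  -0.4280  +0.4166  -1.2680  -0.2193]
  T[3,:] = [+0.0000  -0.7348  +0.6899  -1.0948  -0.6119]
  T[4,:] = [+0.0000  +0.7175  -0.8455  +1.3175  -0.9441]
|eigenvalues of T|: 1.5010, 0.7028, 0.7028, 0.0357, 0.0000.
spectral radius ρ = 1.5010; 1.5010 > 1: divergent.

no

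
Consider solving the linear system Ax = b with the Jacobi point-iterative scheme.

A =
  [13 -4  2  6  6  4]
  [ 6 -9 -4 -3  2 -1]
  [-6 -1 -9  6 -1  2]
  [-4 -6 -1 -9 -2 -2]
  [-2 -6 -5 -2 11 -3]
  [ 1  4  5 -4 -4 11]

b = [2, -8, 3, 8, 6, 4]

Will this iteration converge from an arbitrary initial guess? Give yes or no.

Diagonal D = diag(13, -9, -9, -9, 11, 11); L, U strict lower/upper.
Jacobi T = -D⁻¹(L+U): T[0,3] = -(6)/(13) = -0.4615; T[0,0] = 0.
  T[0,:] = [+0.0000, +0.3077, -0.1538, -0.4615, -0.4615, -0.3077]
  T[1,:] = [+0.6667, +0.0000, -0.4444, -0.3333, +0.2222, -0.1111]
  T[2,:] = [-0.6667, -0.1111, +0.0000, +0.6667, -0.1111, +0.2222]
  T[3,:] = [-0.4444, -0.6667, -0.1111, +0.0000, -0.2222, -0.2222]
  T[4,:] = [+0.1818, +0.5455, +0.4545, +0.1818, +0.0000, +0.2727]
  T[5,:] = [-0.0909, -0.3636, -0.4545, +0.3636, +0.3636, +0.0000]
eigenvalue magnitudes: 1.1686, 0.6095, 0.6095, 0.2623, 0.2623, 0.1652.
ρ(T) = max|λ| = 1.1686; 1.1686 > 1 ⇒ diverges.

no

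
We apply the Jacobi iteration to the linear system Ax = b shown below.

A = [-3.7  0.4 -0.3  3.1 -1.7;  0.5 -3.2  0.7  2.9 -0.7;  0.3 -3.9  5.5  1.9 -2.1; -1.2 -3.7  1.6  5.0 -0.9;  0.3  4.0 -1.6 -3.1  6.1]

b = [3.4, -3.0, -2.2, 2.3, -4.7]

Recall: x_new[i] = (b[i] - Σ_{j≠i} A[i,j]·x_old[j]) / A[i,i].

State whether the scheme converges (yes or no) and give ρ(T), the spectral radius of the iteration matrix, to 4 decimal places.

no, ρ = 1.3580

Diagonal D = diag(-3.7, -3.2, 5.5, 5, 6.1); L, U strict lower/upper.
T_J = -D⁻¹(L+U): T[0,4] = -(-1.7)/(-3.7) = -0.4595; T[0,0] = 0.
  T[0,:] = [+0.0000  +0.1081  -0.0811  +0.8378  -0.4595]
  T[1,:] = [+0.1562  +0.0000  +0.2188  +0.9062  -0.2188]
  T[2,:] = [-0.0545  +0.7091  +0.0000  -0.3455  +0.3818]
  T[3,:] = [+0.2400  +0.7400  -0.3200  +0.0000  +0.1800]
  T[4,:] = [-0.0492  -0.6557  +0.2623  +0.5082  +0.0000]
|eigenvalues of T|: 1.3580, 0.9923, 0.3053, 0.3053, 0.2194.
ρ = 1.3580; 1.3580 > 1: divergent.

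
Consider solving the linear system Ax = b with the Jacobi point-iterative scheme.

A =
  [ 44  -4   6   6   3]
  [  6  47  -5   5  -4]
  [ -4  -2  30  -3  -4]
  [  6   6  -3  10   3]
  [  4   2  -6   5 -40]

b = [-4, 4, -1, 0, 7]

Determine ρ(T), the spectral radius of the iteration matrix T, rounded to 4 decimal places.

Write A = D+L+U with D = diag(44, 47, 30, 10, -40).
Jacobi T = -D⁻¹(L+U): T[2,4] = -(-4)/(30) = +0.1333; T[2,2] = 0.
  T[0,:] = [+0.0000  +0.0909  -0.1364  -0.1364  -0.0682]
  T[1,:] = [-0.1277  +0.0000  +0.1064  -0.1064  +0.0851]
  T[2,:] = [+0.1333  +0.0667  +0.0000  +0.1000  +0.1333]
  T[3,:] = [-0.6000  -0.6000  +0.3000  +0.0000  -0.3000]
  T[4,:] = [+0.1000  +0.0500  -0.1500  +0.1250  +0.0000]
|λ(T)| sorted: 0.3304, 0.2610, 0.0958, 0.0958, 0.0758.
spectral radius ρ = 0.3304; 0.3304 < 1, so it converges for any x₀.

0.3304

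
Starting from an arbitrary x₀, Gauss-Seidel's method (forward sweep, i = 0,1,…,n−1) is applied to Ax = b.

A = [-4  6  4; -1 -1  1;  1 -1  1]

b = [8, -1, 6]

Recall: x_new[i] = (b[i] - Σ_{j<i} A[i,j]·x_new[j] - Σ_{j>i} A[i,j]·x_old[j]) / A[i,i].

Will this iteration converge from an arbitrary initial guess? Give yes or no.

Split A = D + L + U, D = diag(-4, -1, 1).
T_GS = -(D+L)⁻¹U: row 0 first, T[0,2] = -(4)/(-4) = +1.0000; later rows by forward substitution.
  T[0,:] = [+0.0000  +1.5000  +1.0000]
  T[1,:] = [+0.0000  -1.5000  +0.0000]
  T[2,:] = [+0.0000  -3.0000  -1.0000]
moduli |λ_i(T)| = 1.5000, 1.0000, 0.0000.
ρ = 1.5000; 1.5000 > 1: divergent.

no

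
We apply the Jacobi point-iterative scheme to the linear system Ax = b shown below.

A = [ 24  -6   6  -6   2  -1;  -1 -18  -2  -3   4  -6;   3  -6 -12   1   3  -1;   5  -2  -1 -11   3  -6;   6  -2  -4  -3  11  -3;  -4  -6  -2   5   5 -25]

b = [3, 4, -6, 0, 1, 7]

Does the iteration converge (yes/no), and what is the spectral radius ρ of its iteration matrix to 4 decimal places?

Write A = D+L+U with D = diag(24, -18, -12, -11, 11, -25).
T_J = -D⁻¹(L+U): T[1,3] = -(-3)/(-18) = -0.1667; T[1,1] = 0.
  T[0,:] = [+0.0000  +0.2500  -0.2500  +0.2500  -0.0833  +0.0417]
  T[1,:] = [-0.0556  +0.0000  -0.1111  -0.1667  +0.2222  -0.3333]
  T[2,:] = [+0.2500  -0.5000  +0.0000  +0.0833  +0.2500  -0.0833]
  T[3,:] = [+0.4545  -0.1818  -0.0909  +0.0000  +0.2727  -0.5455]
  T[4,:] = [-0.5455  +0.1818  +0.3636  +0.2727  +0.0000  +0.2727]
  T[5,:] = [-0.1600  -0.2400  -0.0800  +0.2000  +0.2000  +0.0000]
|roots of det(T-λI)|: 0.8320, 0.4457, 0.4457, 0.1972, 0.1972, 0.1759.
spectral radius ρ = 0.8320; 0.8320 < 1, so it converges for any x₀.

yes, ρ = 0.8320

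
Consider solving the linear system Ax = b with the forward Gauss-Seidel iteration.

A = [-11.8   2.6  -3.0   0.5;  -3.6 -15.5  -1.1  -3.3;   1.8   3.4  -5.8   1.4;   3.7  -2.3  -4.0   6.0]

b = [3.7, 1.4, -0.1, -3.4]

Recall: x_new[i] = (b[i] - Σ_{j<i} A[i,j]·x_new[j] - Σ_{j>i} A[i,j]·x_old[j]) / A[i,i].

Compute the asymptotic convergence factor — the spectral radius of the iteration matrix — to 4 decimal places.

0.2552

A = D + L + U where D = diag(-11.8, -15.5, -5.8, 6).
Gauss-Seidel: T = -(D+L)⁻¹U, row 0 first, T[0,1] = -(2.6)/(-11.8) = +0.2203; later rows by forward substitution.
  T[0,:] = [+0.0000  +0.2203  -0.2542  +0.0424]
  T[1,:] = [+0.0000  -0.0512  -0.0119  -0.2227]
  T[2,:] = [+0.0000  +0.0384  -0.0859  +0.1240]
  T[3,:] = [+0.0000  -0.1299  +0.0950  -0.0289]
moduli |λ_i(T)| = 0.2552, 0.1500, 0.0608, 0.0000.
ρ(T) = max|λ| = 0.2552; 0.2552 < 1 ⇒ converges.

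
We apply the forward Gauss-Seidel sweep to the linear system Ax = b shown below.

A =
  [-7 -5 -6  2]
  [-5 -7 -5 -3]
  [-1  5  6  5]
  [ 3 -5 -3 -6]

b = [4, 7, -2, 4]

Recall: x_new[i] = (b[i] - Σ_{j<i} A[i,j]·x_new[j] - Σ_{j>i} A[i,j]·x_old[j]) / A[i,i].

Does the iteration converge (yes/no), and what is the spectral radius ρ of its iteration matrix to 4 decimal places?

no, ρ = 1.2123

Diagonal D = diag(-7, -7, 6, -6); L, U strict lower/upper.
Gauss-Seidel: T = -(D+L)⁻¹U, row 0 first, T[0,1] = -(-5)/(-7) = -0.7143; later rows by forward substitution.
  T[0,:] = [+0.0000, -0.7143, -0.8571, +0.2857]
  T[1,:] = [+0.0000, +0.5102, -0.1020, -0.6327]
  T[2,:] = [+0.0000, -0.5442, -0.0578, -0.2585]
  T[3,:] = [+0.0000, -0.5102, -0.3146, +0.7993]
moduli |λ_i(T)| = 1.2123, 0.4389, 0.3995, 0.0000.
ρ(T) = max|λ| = 1.2123; 1.2123 > 1, so it fails to converge.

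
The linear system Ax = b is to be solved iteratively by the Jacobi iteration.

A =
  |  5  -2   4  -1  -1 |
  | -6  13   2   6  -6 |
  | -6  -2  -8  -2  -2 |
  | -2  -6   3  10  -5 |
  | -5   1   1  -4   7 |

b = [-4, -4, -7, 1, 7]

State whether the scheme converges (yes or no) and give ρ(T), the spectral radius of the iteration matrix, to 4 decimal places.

Diagonal D = diag(5, 13, -8, 10, 7); L, U strict lower/upper.
Jacobi: T = -D⁻¹(L+U), T[3,1] = -(-6)/(10) = +0.6000; T[3,3] = 0.
  T[0,:] = [+0.0000  +0.4000  -0.8000  +0.2000  +0.2000]
  T[1,:] = [+0.4615  +0.0000  -0.1538  -0.4615  +0.4615]
  T[2,:] = [-0.7500  -0.2500  +0.0000  -0.2500  -0.2500]
  T[3,:] = [+0.2000  +0.6000  -0.3000  +0.0000  +0.5000]
  T[4,:] = [+0.7143  -0.1429  -0.1429  +0.5714  +0.0000]
|λ(T)| sorted: 1.3578, 0.7221, 0.6325, 0.6325, 0.1017.
ρ = 1.3578; 1.3578 > 1, so it fails to converge.

no, ρ = 1.3578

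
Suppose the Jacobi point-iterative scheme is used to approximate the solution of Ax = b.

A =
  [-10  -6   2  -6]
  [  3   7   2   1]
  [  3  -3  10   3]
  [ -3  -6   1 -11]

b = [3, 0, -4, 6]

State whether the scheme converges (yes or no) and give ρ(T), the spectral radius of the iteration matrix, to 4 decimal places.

Let D = diag(-10, 7, 10, -11); L, U the strict triangles.
T_J = -D⁻¹(L+U): T[2,0] = -(3)/(10) = -0.3000; T[2,2] = 0.
  T[0,:] = [+0.0000, -0.6000, +0.2000, -0.6000]
  T[1,:] = [-0.4286, +0.0000, -0.2857, -0.1429]
  T[2,:] = [-0.3000, +0.3000, +0.0000, -0.3000]
  T[3,:] = [-0.2727, -0.5455, +0.0909, +0.0000]
|λ(T)| sorted: 0.8463, 0.4703, 0.4703, 0.3247.
ρ = 0.8463; 0.8463 < 1, so it converges for any x₀.

yes, ρ = 0.8463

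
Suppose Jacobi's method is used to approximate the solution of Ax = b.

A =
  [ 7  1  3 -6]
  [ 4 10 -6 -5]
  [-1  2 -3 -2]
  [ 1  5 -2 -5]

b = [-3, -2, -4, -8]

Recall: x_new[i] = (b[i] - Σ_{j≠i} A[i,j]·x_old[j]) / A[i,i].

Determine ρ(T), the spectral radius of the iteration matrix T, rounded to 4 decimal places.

1.3261

Write A = D+L+U with D = diag(7, 10, -3, -5).
T_J = -D⁻¹(L+U): T[0,2] = -(3)/(7) = -0.4286; T[0,0] = 0.
  T[0,:] = [+0.0000 -0.1429 -0.4286 +0.8571]
  T[1,:] = [-0.4000 +0.0000 +0.6000 +0.5000]
  T[2,:] = [-0.3333 +0.6667 +0.0000 -0.6667]
  T[3,:] = [+0.2000 +1.0000 -0.4000 +0.0000]
|eigenvalues of T|: 1.3261, 0.8993, 0.8993, 0.3508.
ρ(T) = max|λ| = 1.3261; 1.3261 > 1, so it fails to converge.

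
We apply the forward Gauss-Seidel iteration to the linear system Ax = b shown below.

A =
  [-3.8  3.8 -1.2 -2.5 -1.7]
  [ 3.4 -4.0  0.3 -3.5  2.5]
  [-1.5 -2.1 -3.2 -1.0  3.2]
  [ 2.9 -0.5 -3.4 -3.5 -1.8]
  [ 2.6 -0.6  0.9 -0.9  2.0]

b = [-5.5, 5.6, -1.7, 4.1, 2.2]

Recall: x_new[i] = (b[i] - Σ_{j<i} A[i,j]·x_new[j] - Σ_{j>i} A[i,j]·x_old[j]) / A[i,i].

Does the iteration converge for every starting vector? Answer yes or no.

no

Write A = D+L+U with D = diag(-3.8, -4, -3.2, -3.5, 2).
GS T = -(D+L)⁻¹U: row 0 first, T[0,4] = -(-1.7)/(-3.8) = -0.4474; later rows by forward substitution.
  T[0,:] = [+0.0000  +1.0000  -0.3158  -0.6579  -0.4474]
  T[1,:] = [+0.0000  +0.8500  -0.1934  -1.4342  +0.2447]
  T[2,:] = [+0.0000  -1.0266  +0.2750  +0.9371  +1.0491]
  T[3,:] = [+0.0000  +1.7044  -0.5011  -1.2505  -1.9390]
  T[4,:] = [+0.0000  +0.1839  +0.0033  -0.5594  -0.6897]
|roots of det(T-λI)|: 1.3695, 1.1225, 1.1225, 0.0091, 0.0000.
ρ(T) = max|λ| = 1.3695; 1.3695 > 1 ⇒ diverges.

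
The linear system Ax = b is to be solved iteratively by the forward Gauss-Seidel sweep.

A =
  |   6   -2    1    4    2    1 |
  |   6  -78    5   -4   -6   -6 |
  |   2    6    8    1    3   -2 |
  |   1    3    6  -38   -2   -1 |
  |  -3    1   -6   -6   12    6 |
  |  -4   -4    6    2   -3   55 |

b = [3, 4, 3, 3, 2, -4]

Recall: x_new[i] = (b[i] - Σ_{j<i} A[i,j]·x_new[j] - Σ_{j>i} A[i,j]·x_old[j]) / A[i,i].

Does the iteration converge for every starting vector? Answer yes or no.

yes

Split A = D + L + U, D = diag(6, -78, 8, -38, 12, 55).
T_GS = -(D+L)⁻¹U: row 0 first, T[0,4] = -(2)/(6) = -0.3333; later rows by forward substitution.
  T[0,:] = [+0.0000, +0.3333, -0.1667, -0.6667, -0.3333, -0.1667]
  T[1,:] = [+0.0000, +0.0256, +0.0513, -0.1026, -0.1026, -0.0897]
  T[2,:] = [+0.0000, -0.1026, +0.0032, +0.1186, -0.2147, +0.3590]
  T[3,:] = [+0.0000, -0.0054, +0.0002, -0.0069, -0.1034, +0.0189]
  T[4,:] = [+0.0000, +0.0272, -0.0443, -0.1023, -0.2339, -0.3453]
  T[5,:] = [+0.0000, +0.0390, -0.0112, -0.0742, -0.0173, -0.0773]
moduli |λ_i(T)| = 0.3256, 0.1150, 0.1150, 0.0344, 0.0344, 0.0000.
ρ(T) = max|λ| = 0.3256; 0.3256 < 1: convergent.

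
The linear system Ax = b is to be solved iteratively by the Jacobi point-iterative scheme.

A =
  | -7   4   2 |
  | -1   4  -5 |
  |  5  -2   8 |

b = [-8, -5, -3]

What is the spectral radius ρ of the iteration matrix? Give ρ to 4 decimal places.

0.8754

Let D = diag(-7, 4, 8); L, U the strict triangles.
Jacobi: T = -D⁻¹(L+U), T[2,1] = -(-2)/(8) = +0.2500; T[2,2] = 0.
  T[0,:] = [+0.0000, +0.5714, +0.2857]
  T[1,:] = [+0.2500, +0.0000, +1.2500]
  T[2,:] = [-0.6250, +0.2500, +0.0000]
|roots of det(T-λI)|: 0.8754, 0.6997, 0.6997.
ρ(T) = max|λ| = 0.8754; 0.8754 < 1: convergent.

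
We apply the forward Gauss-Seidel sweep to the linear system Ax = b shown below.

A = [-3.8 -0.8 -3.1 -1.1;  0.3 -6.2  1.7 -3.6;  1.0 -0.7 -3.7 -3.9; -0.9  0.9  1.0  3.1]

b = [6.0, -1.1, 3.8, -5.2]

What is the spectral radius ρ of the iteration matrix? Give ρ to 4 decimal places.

Diagonal D = diag(-3.8, -6.2, -3.7, 3.1); L, U strict lower/upper.
GS T = -(D+L)⁻¹U: row 0 first, T[0,2] = -(-3.1)/(-3.8) = -0.8158; later rows by forward substitution.
  T[0,:] = [+0.0000  -0.2105  -0.8158  -0.2895]
  T[1,:] = [+0.0000  -0.0102  +0.2347  -0.5947]
  T[2,:] = [+0.0000  -0.0550  -0.2649  -1.0198]
  T[3,:] = [+0.0000  -0.0404  -0.2195  +0.4176]
moduli |λ_i(T)| = 0.6861, 0.4912, 0.0524, 0.0000.
ρ = 0.6861; 0.6861 < 1 ⇒ converges.

0.6861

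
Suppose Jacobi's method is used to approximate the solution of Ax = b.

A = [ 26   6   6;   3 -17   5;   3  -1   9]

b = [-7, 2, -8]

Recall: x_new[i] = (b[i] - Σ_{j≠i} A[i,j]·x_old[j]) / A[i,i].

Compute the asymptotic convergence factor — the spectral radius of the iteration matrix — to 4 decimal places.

Split A = D + L + U, D = diag(26, -17, 9).
Jacobi T = -D⁻¹(L+U): T[0,1] = -(6)/(26) = -0.2308; T[0,0] = 0.
  T[0,:] = [+0.0000 -0.2308 -0.2308]
  T[1,:] = [+0.1765 +0.0000 +0.2941]
  T[2,:] = [-0.3333 +0.1111 +0.0000]
eigenvalue magnitudes: 0.3477, 0.2281, 0.2281.
ρ(T) = max|λ| = 0.3477; 0.3477 < 1: convergent.

0.3477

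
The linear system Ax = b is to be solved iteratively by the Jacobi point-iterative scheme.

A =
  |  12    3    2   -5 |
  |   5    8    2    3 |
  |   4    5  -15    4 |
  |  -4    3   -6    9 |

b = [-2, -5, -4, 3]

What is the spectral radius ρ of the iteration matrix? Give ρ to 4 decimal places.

0.8248

Write A = D+L+U with D = diag(12, 8, -15, 9).
T_J = -D⁻¹(L+U): T[2,0] = -(4)/(-15) = +0.2667; T[2,2] = 0.
  T[0,:] = [+0.0000, -0.2500, -0.1667, +0.4167]
  T[1,:] = [-0.6250, +0.0000, -0.2500, -0.3750]
  T[2,:] = [+0.2667, +0.3333, +0.0000, +0.2667]
  T[3,:] = [+0.4444, -0.3333, +0.6667, +0.0000]
|λ(T)| sorted: 0.8248, 0.5379, 0.5379, 0.1313.
ρ = 0.8248; 0.8248 < 1 ⇒ converges.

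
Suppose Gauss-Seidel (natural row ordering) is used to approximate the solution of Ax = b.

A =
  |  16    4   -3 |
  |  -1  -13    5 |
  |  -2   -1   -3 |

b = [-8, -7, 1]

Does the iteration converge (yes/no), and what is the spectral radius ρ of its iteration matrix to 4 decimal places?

yes, ρ = 0.3925

Split A = D + L + U, D = diag(16, -13, -3).
Gauss-Seidel: T = -(D+L)⁻¹U, row 0 first, T[0,1] = -(4)/(16) = -0.2500; later rows by forward substitution.
  T[0,:] = [+0.0000, -0.2500, +0.1875]
  T[1,:] = [+0.0000, +0.0192, +0.3702]
  T[2,:] = [+0.0000, +0.1603, -0.2484]
eigenvalue magnitudes: 0.3925, 0.1633, 0.0000.
spectral radius ρ = 0.3925; 0.3925 < 1: convergent.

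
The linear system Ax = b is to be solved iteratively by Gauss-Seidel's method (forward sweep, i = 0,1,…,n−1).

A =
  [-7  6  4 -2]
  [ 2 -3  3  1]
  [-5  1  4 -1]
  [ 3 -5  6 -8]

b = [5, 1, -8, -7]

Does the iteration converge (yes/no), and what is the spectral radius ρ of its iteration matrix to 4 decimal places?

Split A = D + L + U, D = diag(-7, -3, 4, -8).
Gauss-Seidel: T = -(D+L)⁻¹U, row 0 first, T[0,1] = -(6)/(-7) = +0.8571; later rows by forward substitution.
  T[0,:] = [+0.0000, +0.8571, +0.5714, -0.2857]
  T[1,:] = [+0.0000, +0.5714, +1.3810, +0.1429]
  T[2,:] = [+0.0000, +0.9286, +0.3690, -0.1429]
  T[3,:] = [+0.0000, +0.6607, -0.3720, -0.3036]
|λ(T)| sorted: 1.6053, 0.9136, 0.0548, 0.0000.
spectral radius ρ = 1.6053; 1.6053 > 1 ⇒ diverges.

no, ρ = 1.6053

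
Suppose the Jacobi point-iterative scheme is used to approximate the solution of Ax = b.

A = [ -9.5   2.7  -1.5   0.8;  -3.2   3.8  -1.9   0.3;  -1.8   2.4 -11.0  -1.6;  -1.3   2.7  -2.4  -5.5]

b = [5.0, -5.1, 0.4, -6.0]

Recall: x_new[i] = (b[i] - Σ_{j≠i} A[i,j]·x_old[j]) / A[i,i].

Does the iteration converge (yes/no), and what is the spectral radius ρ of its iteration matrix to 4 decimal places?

yes, ρ = 0.6455

Write A = D+L+U with D = diag(-9.5, 3.8, -11, -5.5).
Jacobi: T = -D⁻¹(L+U), T[3,1] = -(2.7)/(-5.5) = +0.4909; T[3,3] = 0.
  T[0,:] = [+0.0000, +0.2842, -0.1579, +0.0842]
  T[1,:] = [+0.8421, +0.0000, +0.5000, -0.0789]
  T[2,:] = [-0.1636, +0.2182, +0.0000, -0.1455]
  T[3,:] = [-0.2364, +0.4909, -0.4364, +0.0000]
|roots of det(T-λI)|: 0.6455, 0.5135, 0.2519, 0.1200.
ρ(T) = max|λ| = 0.6455; 0.6455 < 1 ⇒ converges.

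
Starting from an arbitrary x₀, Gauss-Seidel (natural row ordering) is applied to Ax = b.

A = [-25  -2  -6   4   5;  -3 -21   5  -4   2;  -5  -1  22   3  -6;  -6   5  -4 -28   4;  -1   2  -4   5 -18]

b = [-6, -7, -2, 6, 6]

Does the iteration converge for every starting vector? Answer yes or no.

A = D + L + U where D = diag(-25, -21, 22, -28, -18).
GS T = -(D+L)⁻¹U: row 0 first, T[0,1] = -(-2)/(-25) = -0.0800; later rows by forward substitution.
  T[0,:] = [+0.0000  -0.0800  -0.2400  +0.1600  +0.2000]
  T[1,:] = [+0.0000  +0.0114  +0.2724  -0.2133  +0.0667]
  T[2,:] = [+0.0000  -0.0177  -0.0422  -0.1097  +0.3212]
  T[3,:] = [+0.0000  +0.0217  +0.1061  -0.0567  +0.0660]
  T[4,:] = [+0.0000  +0.0157  +0.0824  -0.0240  -0.0567]
moduli |λ_i(T)| = 0.1664, 0.0772, 0.0772, 0.0208, 0.0000.
spectral radius ρ = 0.1664; 0.1664 < 1, so it converges for any x₀.

yes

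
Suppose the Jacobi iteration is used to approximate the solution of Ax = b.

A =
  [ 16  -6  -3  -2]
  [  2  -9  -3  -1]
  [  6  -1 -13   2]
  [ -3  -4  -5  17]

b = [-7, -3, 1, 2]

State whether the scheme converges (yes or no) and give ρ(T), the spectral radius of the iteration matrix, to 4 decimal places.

yes, ρ = 0.5272

A = D + L + U where D = diag(16, -9, -13, 17).
Jacobi: T = -D⁻¹(L+U), T[0,3] = -(-2)/(16) = +0.1250; T[0,0] = 0.
  T[0,:] = [+0.0000  +0.3750  +0.1875  +0.1250]
  T[1,:] = [+0.2222  +0.0000  -0.3333  -0.1111]
  T[2,:] = [+0.4615  -0.0769  +0.0000  +0.1538]
  T[3,:] = [+0.1765  +0.2353  +0.2941  +0.0000]
eigenvalue magnitudes: 0.5272, 0.4008, 0.4008, 0.1711.
ρ(T) = max|λ| = 0.5272; 0.5272 < 1, so it converges for any x₀.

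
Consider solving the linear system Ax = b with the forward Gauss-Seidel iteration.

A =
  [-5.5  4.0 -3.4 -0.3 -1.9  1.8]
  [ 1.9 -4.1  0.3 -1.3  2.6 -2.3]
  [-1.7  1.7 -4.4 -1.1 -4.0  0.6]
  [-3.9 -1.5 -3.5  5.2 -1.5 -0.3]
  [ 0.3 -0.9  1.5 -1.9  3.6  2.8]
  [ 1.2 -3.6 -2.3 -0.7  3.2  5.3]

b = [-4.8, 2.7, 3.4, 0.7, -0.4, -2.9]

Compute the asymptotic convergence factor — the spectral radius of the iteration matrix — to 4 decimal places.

1.1336

A = D + L + U where D = diag(-5.5, -4.1, -4.4, 5.2, 3.6, 5.3).
T_GS = -(D+L)⁻¹U: row 0 first, T[0,2] = -(-3.4)/(-5.5) = -0.6182; later rows by forward substitution.
  T[0,:] = [+0.0000, +0.7273, -0.6182, -0.0545, -0.3455, +0.3273]
  T[1,:] = [+0.0000, +0.3370, -0.2133, -0.3424, +0.4741, -0.4093]
  T[2,:] = [+0.0000, -0.1508, +0.1564, -0.3612, -0.5925, -0.1482]
  T[3,:] = [+0.0000, +0.5412, -0.4199, -0.3828, -0.2327, +0.0853]
  T[4,:] = [+0.0000, +0.3721, -0.2886, -0.1326, +0.2714, -0.8006]
  T[5,:] = [+0.0000, -0.1544, +0.1818, -0.3475, -0.0515, +0.0782]
moduli |λ_i(T)| = 1.1336, 0.6723, 0.5117, 0.5117, 0.0034, 0.0000.
ρ(T) = max|λ| = 1.1336; 1.1336 > 1: divergent.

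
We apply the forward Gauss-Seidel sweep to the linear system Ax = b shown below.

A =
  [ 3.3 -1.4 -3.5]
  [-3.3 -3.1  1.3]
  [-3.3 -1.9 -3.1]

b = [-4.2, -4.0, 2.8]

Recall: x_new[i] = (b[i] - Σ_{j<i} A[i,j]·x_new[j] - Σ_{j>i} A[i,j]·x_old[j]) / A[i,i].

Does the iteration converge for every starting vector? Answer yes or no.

Let D = diag(3.3, -3.1, -3.1); L, U the strict triangles.
Gauss-Seidel: T = -(D+L)⁻¹U, row 0 first, T[0,1] = -(-1.4)/(3.3) = +0.4242; later rows by forward substitution.
  T[0,:] = [+0.0000, +0.4242, +1.0606]
  T[1,:] = [+0.0000, -0.4516, -0.7097]
  T[2,:] = [+0.0000, -0.1748, -0.6941]
|eigenvalues of T|: 0.9453, 0.2003, 0.0000.
ρ(T) = max|λ| = 0.9453; 0.9453 < 1, so it converges for any x₀.

yes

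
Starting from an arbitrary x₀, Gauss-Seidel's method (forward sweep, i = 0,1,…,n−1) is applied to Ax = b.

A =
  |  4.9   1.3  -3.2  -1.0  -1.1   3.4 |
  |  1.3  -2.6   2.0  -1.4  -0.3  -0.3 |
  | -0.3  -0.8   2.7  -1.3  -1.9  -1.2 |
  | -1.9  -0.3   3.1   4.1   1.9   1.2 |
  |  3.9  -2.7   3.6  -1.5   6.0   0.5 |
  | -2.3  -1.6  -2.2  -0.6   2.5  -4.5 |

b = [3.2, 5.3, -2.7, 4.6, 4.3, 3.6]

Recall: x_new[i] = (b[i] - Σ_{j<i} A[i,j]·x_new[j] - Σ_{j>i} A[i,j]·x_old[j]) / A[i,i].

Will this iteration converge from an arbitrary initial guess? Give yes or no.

no

A = D + L + U where D = diag(4.9, -2.6, 2.7, 4.1, 6, -4.5).
T_GS = -(D+L)⁻¹U: row 0 first, T[0,5] = -(3.4)/(4.9) = -0.6939; later rows by forward substitution.
  T[0,:] = [+0.0000  -0.2653  +0.6531  +0.2041  +0.2245  -0.6939]
  T[1,:] = [+0.0000  -0.1327  +1.0958  -0.4364  -0.0031  -0.4623]
  T[2,:] = [+0.0000  -0.0688  +0.3972  +0.3748  +0.7277  +0.2304]
  T[3,:] = [+0.0000  -0.0806  +0.0825  -0.2208  -0.9098  -0.8222]
  T[4,:] = [+0.0000  +0.1339  -0.1491  -0.6091  -0.8114  -0.1841]
  T[5,:] = [+0.0000  +0.3015  -1.0114  -0.4414  -0.7989  +0.4137]
|roots of det(T-λI)|: 1.2791, 0.6707, 0.3120, 0.1186, 0.0611, 0.0000.
ρ = 1.2791; 1.2791 > 1, so it fails to converge.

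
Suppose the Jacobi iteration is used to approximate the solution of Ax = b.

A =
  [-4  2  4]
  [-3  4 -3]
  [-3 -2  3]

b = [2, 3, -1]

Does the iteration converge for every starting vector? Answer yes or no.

no

Write A = D+L+U with D = diag(-4, 4, 3).
T_J = -D⁻¹(L+U): T[0,1] = -(2)/(-4) = +0.5000; T[0,0] = 0.
  T[0,:] = [+0.0000, +0.5000, +1.0000]
  T[1,:] = [+0.7500, +0.0000, +0.7500]
  T[2,:] = [+1.0000, +0.6667, +0.0000]
eigenvalue magnitudes: 1.5607, 1.0000, 0.5607.
ρ = 1.5607; 1.5607 > 1: divergent.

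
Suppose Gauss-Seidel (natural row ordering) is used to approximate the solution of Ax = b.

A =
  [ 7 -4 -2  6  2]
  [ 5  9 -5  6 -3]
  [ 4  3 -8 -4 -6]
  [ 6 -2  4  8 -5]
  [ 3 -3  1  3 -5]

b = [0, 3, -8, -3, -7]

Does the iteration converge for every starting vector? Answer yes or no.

Write A = D+L+U with D = diag(7, 9, -8, 8, -5).
Gauss-Seidel: T = -(D+L)⁻¹U, row 0 first, T[0,4] = -(2)/(7) = -0.2857; later rows by forward substitution.
  T[0,:] = [+0.0000 +0.5714 +0.2857 -0.8571 -0.2857]
  T[1,:] = [+0.0000 -0.3175 +0.3968 -0.1905 +0.4921]
  T[2,:] = [+0.0000 +0.1667 +0.2917 -1.0000 -0.7083]
  T[3,:] = [+0.0000 -0.5913 -0.2609 +1.0952 +1.3165]
  T[4,:] = [+0.0000 +0.2119 -0.1649 +0.0571 +0.1815]
|roots of det(T-λI)|: 1.5994, 0.3380, 0.3380, 0.3258, 0.0000.
ρ(T) = max|λ| = 1.5994; 1.5994 > 1 ⇒ diverges.

no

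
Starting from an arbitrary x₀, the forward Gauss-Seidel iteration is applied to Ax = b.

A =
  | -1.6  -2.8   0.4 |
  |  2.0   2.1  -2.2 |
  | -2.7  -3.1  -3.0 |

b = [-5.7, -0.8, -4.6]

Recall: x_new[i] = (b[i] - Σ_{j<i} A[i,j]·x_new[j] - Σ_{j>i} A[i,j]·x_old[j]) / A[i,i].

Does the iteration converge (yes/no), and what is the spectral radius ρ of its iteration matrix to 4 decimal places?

no, ρ = 1.6223

Let D = diag(-1.6, 2.1, -3); L, U the strict triangles.
T_GS = -(D+L)⁻¹U: row 0 first, T[0,2] = -(0.4)/(-1.6) = +0.2500; later rows by forward substitution.
  T[0,:] = [+0.0000  -1.7500  +0.2500]
  T[1,:] = [+0.0000  +1.6667  +0.8095]
  T[2,:] = [+0.0000  -0.1472  -1.0615]
moduli |λ_i(T)| = 1.6223, 1.0171, 0.0000.
ρ(T) = max|λ| = 1.6223; 1.6223 > 1, so it fails to converge.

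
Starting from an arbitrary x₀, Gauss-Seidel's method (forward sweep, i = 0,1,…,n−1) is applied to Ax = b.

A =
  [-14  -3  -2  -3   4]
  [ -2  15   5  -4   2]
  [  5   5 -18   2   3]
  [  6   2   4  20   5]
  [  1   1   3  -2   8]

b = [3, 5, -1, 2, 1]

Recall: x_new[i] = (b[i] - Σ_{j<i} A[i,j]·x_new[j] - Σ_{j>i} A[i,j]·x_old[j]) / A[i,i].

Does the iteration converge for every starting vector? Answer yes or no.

A = D + L + U where D = diag(-14, 15, -18, 20, 8).
GS T = -(D+L)⁻¹U: row 0 first, T[0,4] = -(4)/(-14) = +0.2857; later rows by forward substitution.
  T[0,:] = [+0.0000, -0.2143, -0.1429, -0.2143, +0.2857]
  T[1,:] = [+0.0000, -0.0286, -0.3524, +0.2381, -0.0952]
  T[2,:] = [+0.0000, -0.0675, -0.1376, +0.1177, +0.2196]
  T[3,:] = [+0.0000, +0.0806, +0.1056, +0.0169, -0.3701]
  T[4,:] = [+0.0000, +0.0758, +0.1399, -0.0429, -0.1987]
|roots of det(T-λI)|: 0.5068, 0.1076, 0.1076, 0.0422, 0.0000.
ρ(T) = max|λ| = 0.5068; 0.5068 < 1, so it converges for any x₀.

yes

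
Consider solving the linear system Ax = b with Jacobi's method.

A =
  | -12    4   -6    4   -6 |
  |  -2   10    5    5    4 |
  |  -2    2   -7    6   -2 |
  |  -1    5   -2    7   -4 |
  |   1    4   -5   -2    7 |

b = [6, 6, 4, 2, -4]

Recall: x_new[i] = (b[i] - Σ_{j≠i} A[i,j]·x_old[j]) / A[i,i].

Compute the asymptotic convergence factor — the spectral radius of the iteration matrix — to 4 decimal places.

Diagonal D = diag(-12, 10, -7, 7, 7); L, U strict lower/upper.
T_J = -D⁻¹(L+U): T[2,0] = -(-2)/(-7) = -0.2857; T[2,2] = 0.
  T[0,:] = [+0.0000, +0.3333, -0.5000, +0.3333, -0.5000]
  T[1,:] = [+0.2000, +0.0000, -0.5000, -0.5000, -0.4000]
  T[2,:] = [-0.2857, +0.2857, +0.0000, +0.8571, -0.2857]
  T[3,:] = [+0.1429, -0.7143, +0.2857, +0.0000, +0.5714]
  T[4,:] = [-0.1429, -0.5714, +0.7143, +0.2857, +0.0000]
|λ(T)| sorted: 1.2414, 0.5700, 0.5700, 0.3947, 0.0989.
ρ(T) = max|λ| = 1.2414; 1.2414 > 1 ⇒ diverges.

1.2414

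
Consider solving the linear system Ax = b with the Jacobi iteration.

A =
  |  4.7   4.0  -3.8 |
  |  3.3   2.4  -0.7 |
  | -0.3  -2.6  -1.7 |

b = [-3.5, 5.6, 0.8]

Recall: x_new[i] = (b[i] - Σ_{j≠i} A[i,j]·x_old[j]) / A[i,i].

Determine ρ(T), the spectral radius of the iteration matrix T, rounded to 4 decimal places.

1.3639

A = D + L + U where D = diag(4.7, 2.4, -1.7).
Jacobi: T = -D⁻¹(L+U), T[0,2] = -(-3.8)/(4.7) = +0.8085; T[0,0] = 0.
  T[0,:] = [+0.0000, -0.8511, +0.8085]
  T[1,:] = [-1.3750, +0.0000, +0.2917]
  T[2,:] = [-0.1765, -1.5294, +0.0000]
eigenvalue magnitudes: 1.3639, 1.1308, 1.1308.
spectral radius ρ = 1.3639; 1.3639 > 1: divergent.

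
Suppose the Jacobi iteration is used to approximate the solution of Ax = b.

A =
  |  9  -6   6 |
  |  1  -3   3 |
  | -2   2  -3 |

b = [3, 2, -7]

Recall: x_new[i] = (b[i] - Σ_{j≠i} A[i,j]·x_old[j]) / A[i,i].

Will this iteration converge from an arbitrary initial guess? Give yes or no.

no

A = D + L + U where D = diag(9, -3, -3).
Jacobi T = -D⁻¹(L+U): T[1,2] = -(3)/(-3) = +1.0000; T[1,1] = 0.
  T[0,:] = [+0.0000, +0.6667, -0.6667]
  T[1,:] = [+0.3333, +0.0000, +1.0000]
  T[2,:] = [-0.6667, +0.6667, +0.0000]
|λ(T)| sorted: 1.3333, 0.6667, 0.6667.
spectral radius ρ = 1.3333; 1.3333 > 1, so it fails to converge.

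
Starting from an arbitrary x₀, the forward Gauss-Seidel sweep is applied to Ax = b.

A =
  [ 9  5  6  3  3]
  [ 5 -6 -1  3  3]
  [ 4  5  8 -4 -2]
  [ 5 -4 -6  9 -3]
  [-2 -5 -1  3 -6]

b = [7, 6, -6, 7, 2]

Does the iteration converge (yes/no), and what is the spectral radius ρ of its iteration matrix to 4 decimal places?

A = D + L + U where D = diag(9, -6, 8, 9, -6).
GS T = -(D+L)⁻¹U: row 0 first, T[0,3] = -(3)/(9) = -0.3333; later rows by forward substitution.
  T[0,:] = [+0.0000, -0.5556, -0.6667, -0.3333, -0.3333]
  T[1,:] = [+0.0000, -0.4630, -0.7222, +0.2222, +0.2222]
  T[2,:] = [+0.0000, +0.5671, +0.7847, +0.5278, +0.2778]
  T[3,:] = [+0.0000, +0.4810, +0.5725, +0.6358, +0.8025]
  T[4,:] = [+0.0000, +0.7169, +0.9796, +0.1559, +0.2809]
moduli |λ_i(T)| = 1.5890, 0.3483, 0.3483, 0.0267, 0.0000.
ρ = 1.5890; 1.5890 > 1 ⇒ diverges.

no, ρ = 1.5890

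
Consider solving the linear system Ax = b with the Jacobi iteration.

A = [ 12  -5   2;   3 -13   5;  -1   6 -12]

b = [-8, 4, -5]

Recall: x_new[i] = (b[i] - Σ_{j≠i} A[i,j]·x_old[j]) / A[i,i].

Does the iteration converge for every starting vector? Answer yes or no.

yes

Write A = D+L+U with D = diag(12, -13, -12).
Jacobi T = -D⁻¹(L+U): T[2,1] = -(6)/(-12) = +0.5000; T[2,2] = 0.
  T[0,:] = [+0.0000  +0.4167  -0.1667]
  T[1,:] = [+0.2308  +0.0000  +0.3846]
  T[2,:] = [-0.0833  +0.5000  +0.0000]
|roots of det(T-λI)|: 0.5974, 0.4849, 0.1125.
spectral radius ρ = 0.5974; 0.5974 < 1, so it converges for any x₀.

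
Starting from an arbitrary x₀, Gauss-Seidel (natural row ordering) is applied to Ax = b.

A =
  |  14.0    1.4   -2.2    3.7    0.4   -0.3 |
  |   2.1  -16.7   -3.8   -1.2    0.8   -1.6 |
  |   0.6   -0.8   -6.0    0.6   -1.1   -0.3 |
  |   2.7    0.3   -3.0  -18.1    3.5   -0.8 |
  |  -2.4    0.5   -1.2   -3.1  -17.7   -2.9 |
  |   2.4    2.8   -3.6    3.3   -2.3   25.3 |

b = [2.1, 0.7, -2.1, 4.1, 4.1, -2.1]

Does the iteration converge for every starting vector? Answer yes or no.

yes

Write A = D+L+U with D = diag(14, -16.7, -6, -18.1, -17.7, 25.3).
GS T = -(D+L)⁻¹U: row 0 first, T[0,2] = -(-2.2)/(14) = +0.1571; later rows by forward substitution.
  T[0,:] = [+0.0000  -0.1000  +0.1571  -0.2643  -0.0286  +0.0214]
  T[1,:] = [+0.0000  -0.0126  -0.2078  -0.1051  +0.0443  -0.0931]
  T[2,:] = [+0.0000  -0.0083  +0.0434  +0.0876  -0.1921  -0.0354]
  T[3,:] = [+0.0000  -0.0137  +0.0128  -0.0557  +0.2217  -0.0367]
  T[4,:] = [+0.0000  +0.0162  -0.0324  +0.0367  -0.0207  -0.1606]
  T[5,:] = [+0.0000  +0.0130  +0.0097  +0.0598  -0.0603  -0.0066]
eigenvalue magnitudes: 0.2025, 0.1117, 0.0716, 0.0716, 0.0590, 0.0000.
spectral radius ρ = 0.2025; 0.2025 < 1, so it converges for any x₀.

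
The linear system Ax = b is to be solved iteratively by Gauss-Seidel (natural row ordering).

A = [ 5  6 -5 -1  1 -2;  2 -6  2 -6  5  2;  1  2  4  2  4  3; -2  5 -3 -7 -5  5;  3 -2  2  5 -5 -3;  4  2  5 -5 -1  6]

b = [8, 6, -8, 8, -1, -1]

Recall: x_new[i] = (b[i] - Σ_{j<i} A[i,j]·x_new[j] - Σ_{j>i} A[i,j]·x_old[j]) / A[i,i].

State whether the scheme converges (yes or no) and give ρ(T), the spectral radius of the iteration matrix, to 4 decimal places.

Write A = D+L+U with D = diag(5, -6, 4, -7, -5, 6).
T_GS = -(D+L)⁻¹U: row 0 first, T[0,1] = -(6)/(5) = -1.2000; later rows by forward substitution.
  T[0,:] = [+0.0000  -1.2000  +1.0000  +0.2000  -0.2000  +0.4000]
  T[1,:] = [+0.0000  -0.4000  +0.6667  -0.9333  +0.7667  +0.4667]
  T[2,:] = [+0.0000  +0.5000  -0.5833  -0.0833  -1.3333  -1.0833]
  T[3,:] = [+0.0000  -0.1571  +0.4405  -0.6881  +0.4619  +1.3976]
  T[4,:] = [+0.0000  -0.5171  +0.5405  -0.2281  -0.4981  +0.4176]
  T[5,:] = [+0.0000  +0.2995  +0.0544  -0.3642  +1.2908  +1.7148]
|eigenvalues of T|: 1.4583, 1.1598, 1.1598, 0.2215, 0.1315, 0.0000.
ρ = 1.4583; 1.4583 > 1: divergent.

no, ρ = 1.4583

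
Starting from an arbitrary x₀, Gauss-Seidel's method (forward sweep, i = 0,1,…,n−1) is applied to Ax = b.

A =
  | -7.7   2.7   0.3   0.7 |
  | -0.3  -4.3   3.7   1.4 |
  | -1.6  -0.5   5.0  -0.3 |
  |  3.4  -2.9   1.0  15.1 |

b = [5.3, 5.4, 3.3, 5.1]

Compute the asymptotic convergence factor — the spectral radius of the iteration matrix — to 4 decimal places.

0.3243

Write A = D+L+U with D = diag(-7.7, -4.3, 5, 15.1).
Gauss-Seidel: T = -(D+L)⁻¹U, row 0 first, T[0,3] = -(0.7)/(-7.7) = +0.0909; later rows by forward substitution.
  T[0,:] = [+0.0000, +0.3506, +0.0390, +0.0909]
  T[1,:] = [+0.0000, -0.0245, +0.8577, +0.3192]
  T[2,:] = [+0.0000, +0.1098, +0.0982, +0.1210]
  T[3,:] = [+0.0000, -0.0909, +0.1495, +0.0328]
eigenvalue magnitudes: 0.3243, 0.2651, 0.0474, 0.0000.
spectral radius ρ = 0.3243; 0.3243 < 1: convergent.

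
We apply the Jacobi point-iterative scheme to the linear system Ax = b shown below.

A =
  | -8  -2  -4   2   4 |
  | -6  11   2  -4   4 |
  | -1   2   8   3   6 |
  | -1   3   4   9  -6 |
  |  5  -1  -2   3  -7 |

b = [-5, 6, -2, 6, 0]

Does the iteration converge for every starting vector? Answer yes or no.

no

Let D = diag(-8, 11, 8, 9, -7); L, U the strict triangles.
Jacobi: T = -D⁻¹(L+U), T[3,2] = -(4)/(9) = -0.4444; T[3,3] = 0.
  T[0,:] = [+0.0000  -0.2500  -0.5000  +0.2500  +0.5000]
  T[1,:] = [+0.5455  +0.0000  -0.1818  +0.3636  -0.3636]
  T[2,:] = [+0.1250  -0.2500  +0.0000  -0.3750  -0.7500]
  T[3,:] = [+0.1111  -0.3333  -0.4444  +0.0000  +0.6667]
  T[4,:] = [+0.7143  -0.1429  -0.2857  +0.4286  +0.0000]
moduli |λ_i(T)| = 1.1838, 0.6944, 0.6944, 0.1850, 0.0871.
ρ = 1.1838; 1.1838 > 1: divergent.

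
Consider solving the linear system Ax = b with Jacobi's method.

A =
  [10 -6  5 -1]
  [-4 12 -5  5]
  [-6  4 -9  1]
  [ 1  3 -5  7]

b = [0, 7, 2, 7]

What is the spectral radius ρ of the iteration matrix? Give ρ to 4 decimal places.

1.1656

Split A = D + L + U, D = diag(10, 12, -9, 7).
T_J = -D⁻¹(L+U): T[2,1] = -(4)/(-9) = +0.4444; T[2,2] = 0.
  T[0,:] = [+0.0000 +0.6000 -0.5000 +0.1000]
  T[1,:] = [+0.3333 +0.0000 +0.4167 -0.4167]
  T[2,:] = [-0.6667 +0.4444 +0.0000 +0.1111]
  T[3,:] = [-0.1429 -0.4286 +0.7143 +0.0000]
moduli |λ_i(T)| = 1.1656, 0.7069, 0.2688, 0.2688.
ρ(T) = max|λ| = 1.1656; 1.1656 > 1, so it fails to converge.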